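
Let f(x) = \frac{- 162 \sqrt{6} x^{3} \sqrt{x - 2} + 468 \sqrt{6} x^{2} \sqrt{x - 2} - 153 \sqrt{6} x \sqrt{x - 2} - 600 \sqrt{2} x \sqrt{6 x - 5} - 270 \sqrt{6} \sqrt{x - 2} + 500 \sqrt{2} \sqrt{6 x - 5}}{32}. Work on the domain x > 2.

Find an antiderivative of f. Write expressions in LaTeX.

Recover f(x) by differentiating a candidate F(x); any mismatch rules it out.
Check: d/dx[\frac{- 27 \sqrt{6} \left(x - 2\right)^{\frac{5}{2}} \left(2 x^{2} - 3\right) - 10 \sqrt{2} \left(6 x - 5\right)^{\frac{5}{2}}}{48}] = - \frac{81 \sqrt{6} x^{3} \sqrt{x - 2}}{16} + \frac{117 \sqrt{6} x^{2} \sqrt{x - 2}}{8} - \frac{153 \sqrt{6} x \sqrt{x - 2}}{32} - \frac{75 \sqrt{2} x \sqrt{6 x - 5}}{4} - \frac{135 \sqrt{6} \sqrt{x - 2}}{16} + \frac{125 \sqrt{2} \sqrt{6 x - 5}}{8}, which equals f(x).

An antiderivative is F(x) = \frac{- 27 \sqrt{6} \left(x - 2\right)^{\frac{5}{2}} \left(2 x^{2} - 3\right) - 10 \sqrt{2} \left(6 x - 5\right)^{\frac{5}{2}}}{48}.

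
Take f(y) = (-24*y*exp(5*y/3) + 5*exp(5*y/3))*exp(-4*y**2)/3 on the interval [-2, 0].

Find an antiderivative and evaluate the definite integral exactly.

Antiderivative: F(y) = exp(5*y/3)*exp(-4*y**2); value = 1 - exp(-58/3)

The substitution u = -4*y**2 + 5*y/3 works: f is exactly (dF/du)*(du/dy) for that inner function.
F(y) = exp(5*y/3)*exp(-4*y**2) is an antiderivative of f.
Check: d/dy[exp(5*y/3)*exp(-4*y**2)] = (-24*y*exp(5*y/3) + 5*exp(5*y/3))*exp(-4*y**2)/3 = f(y).
F(0) = 1; F(-2) = exp(-58/3).
Integral = F(0) - F(-2) = 1 - exp(-58/3).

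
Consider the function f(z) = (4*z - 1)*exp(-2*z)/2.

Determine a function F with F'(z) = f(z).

An antiderivative is F(z) = (-4*z - 1)*exp(-2*z)/4.

Recognize the product-rule pattern: f = u'v + uv' with u = -z - 1/4, v = exp(-2*z), so integration by parts undoes it.
Check: d/dz[(-4*z - 1)*exp(-2*z)/4] = (4*z - 1)*exp(-2*z)/2 = f(z).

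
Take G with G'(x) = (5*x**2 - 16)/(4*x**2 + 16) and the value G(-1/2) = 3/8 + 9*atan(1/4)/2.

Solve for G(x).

Since d/dx undoes antidifferentiation here, G(x) must give back the stated G'(x).
A general antiderivative is 5*x/4 - 9*atan(x/2)/2 + C.
The condition gives C = 3/8 + 9*atan(1/4)/2 - (-5/8 + 9*atan(1/4)/2) = 1.
So G(x) = 5*x/4 - 9*atan(x/2)/2 + 1.
Check: d/dx[5*x/4 - 9*atan(x/2)/2 + 1] = (5*x**2 - 16)/(4*x**2 + 16) = G'(x).

G(x) = 5*x/4 - 9*atan(x/2)/2 + 1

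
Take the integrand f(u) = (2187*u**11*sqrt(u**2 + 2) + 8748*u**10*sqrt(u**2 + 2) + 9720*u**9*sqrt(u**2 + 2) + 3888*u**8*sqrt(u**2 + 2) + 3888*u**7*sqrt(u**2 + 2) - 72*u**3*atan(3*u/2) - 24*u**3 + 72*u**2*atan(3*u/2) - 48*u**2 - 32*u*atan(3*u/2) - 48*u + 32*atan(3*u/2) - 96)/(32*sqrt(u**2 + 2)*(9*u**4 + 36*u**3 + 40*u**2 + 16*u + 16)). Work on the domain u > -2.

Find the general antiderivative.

F(u) = (243*u**9 + 486*u**8 - 32*sqrt(u**2 + 2)*atan(3*u/2))/(256*u + 512) + C

An antiderivative F(u) passes only if d/du[F] lands on f(u) exactly.
Check: d/du[(243*u**9 + 486*u**8 - 32*sqrt(u**2 + 2)*atan(3*u/2))/(256*u + 512)] = (2187*u**11*sqrt(u**2 + 2) + 8748*u**10*sqrt(u**2 + 2) + 9720*u**9*sqrt(u**2 + 2) + 3888*u**8*sqrt(u**2 + 2) + 3888*u**7*sqrt(u**2 + 2) - 72*u**3*atan(3*u/2) - 24*u**3 + 72*u**2*atan(3*u/2) - 48*u**2 - 32*u*atan(3*u/2) - 48*u + 32*atan(3*u/2) - 96)/(288*u**4*sqrt(u**2 + 2) + 1152*u**3*sqrt(u**2 + 2) + 1280*u**2*sqrt(u**2 + 2) + 512*u*sqrt(u**2 + 2) + 512*sqrt(u**2 + 2)), which equals f(u).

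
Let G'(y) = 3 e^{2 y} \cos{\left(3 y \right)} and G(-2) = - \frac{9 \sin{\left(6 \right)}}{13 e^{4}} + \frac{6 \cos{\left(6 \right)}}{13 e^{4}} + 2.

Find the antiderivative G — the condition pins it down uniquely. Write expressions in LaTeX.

A candidate passes only if d/dy[G] lands on the given G'(y) exactly.
A general antiderivative is \frac{9 e^{2 y} \sin{\left(3 y \right)}}{13} + \frac{6 e^{2 y} \cos{\left(3 y \right)}}{13} + C.
The condition gives C = - \frac{9 \sin{\left(6 \right)}}{13 e^{4}} + \frac{6 \cos{\left(6 \right)}}{13 e^{4}} + 2 - (- \frac{9 \sin{\left(6 \right)}}{13 e^{4}} + \frac{6 \cos{\left(6 \right)}}{13 e^{4}}) = 2.
So G(y) = \frac{9 e^{2 y} \sin{\left(3 y \right)} + 6 e^{2 y} \cos{\left(3 y \right)} + 26}{13}.
Check: d/dy[\frac{9 e^{2 y} \sin{\left(3 y \right)} + 6 e^{2 y} \cos{\left(3 y \right)} + 26}{13}] = 3 e^{2 y} \cos{\left(3 y \right)} = G'(y).

G(y) = \frac{9 e^{2 y} \sin{\left(3 y \right)} + 6 e^{2 y} \cos{\left(3 y \right)} + 26}{13}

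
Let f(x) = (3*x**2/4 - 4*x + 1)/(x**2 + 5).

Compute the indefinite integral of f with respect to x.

An antiderivative F(x) passes only if d/dx[F] lands on f(x) exactly.
Check: d/dx[3*x/4 - 2*log(x**2 + 5) - 11*sqrt(5)*atan(sqrt(5)*x/5)/20] = (3*x**2 - 16*x + 4)/(4*x**2 + 20), which equals f(x).

F(x) = 3*x/4 - 2*log(x**2 + 5) - 11*sqrt(5)*atan(sqrt(5)*x/5)/20 + C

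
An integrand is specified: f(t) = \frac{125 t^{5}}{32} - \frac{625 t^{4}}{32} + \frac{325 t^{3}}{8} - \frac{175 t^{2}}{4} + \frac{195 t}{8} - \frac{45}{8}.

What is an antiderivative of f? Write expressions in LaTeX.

An antiderivative is F(t) = \frac{125 t^{6}}{192} - \frac{125 t^{5}}{32} + \frac{325 t^{4}}{32} - \frac{175 t^{3}}{12} + \frac{195 t^{2}}{16} - \frac{45 t}{8}.

The substitution u = \frac{5 t^{2}}{4} - \frac{5 t}{2} + \frac{3}{2} works: f is exactly (dF/du)*(du/dt) for that inner function.
Check: d/dt[\frac{125 t^{6}}{192} - \frac{125 t^{5}}{32} + \frac{325 t^{4}}{32} - \frac{175 t^{3}}{12} + \frac{195 t^{2}}{16} - \frac{45 t}{8}] = \frac{125 t^{5}}{32} - \frac{625 t^{4}}{32} + \frac{325 t^{3}}{8} - \frac{175 t^{2}}{4} + \frac{195 t}{8} - \frac{45}{8} = f(t).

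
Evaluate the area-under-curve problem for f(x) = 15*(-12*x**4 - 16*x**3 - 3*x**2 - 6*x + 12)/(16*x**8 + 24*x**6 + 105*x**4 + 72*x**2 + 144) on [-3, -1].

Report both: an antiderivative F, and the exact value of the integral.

Antiderivative: F(x) = 15*(x + 1)/(4*x**4 + 3*x**2 + 12); value = 10/121

f has the shape u'v + uv' for u = 1/(2*x**4/3 + x**2/2 + 2) and v = 5*x/2 + 5/2 — it is the derivative of the product u*v.
F(x) = 15*(x + 1)/(4*x**4 + 3*x**2 + 12) is an antiderivative of f.
Check: d/dx[15*(x + 1)/(4*x**4 + 3*x**2 + 12)] = (-180*x**4 - 240*x**3 - 45*x**2 - 90*x + 180)/(16*x**8 + 24*x**6 + 105*x**4 + 72*x**2 + 144), which equals f(x).
F(-1) = 0; F(-3) = -10/121.
Integral = F(-1) - F(-3) = 10/121.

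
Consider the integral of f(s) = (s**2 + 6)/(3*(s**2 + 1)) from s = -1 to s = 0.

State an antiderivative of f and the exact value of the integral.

Antiderivative: F(s) = (s + 5*atan(s))/3; value = 1/3 + 5*pi/12

A candidate is checked by its d/ds: the result must match f(s).
F(s) = (s + 5*atan(s))/3 is an antiderivative of f.
Check: d/ds[(s + 5*atan(s))/3] = (s**2 + 6)/(3*s**2 + 3), which equals f(s).
F(0) = 0; F(-1) = -5*pi/12 - 1/3.
Integral = F(0) - F(-1) = 1/3 + 5*pi/12.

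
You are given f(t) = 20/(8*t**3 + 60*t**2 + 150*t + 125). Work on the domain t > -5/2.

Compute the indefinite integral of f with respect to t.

A candidate is checked by its d/dt: the result must match f(t).
Check: d/dt[-5/(2*t + 5)**2] = 20/(8*t**3 + 60*t**2 + 150*t + 125) = f(t).

F(t) = -5/(2*t + 5)**2 + C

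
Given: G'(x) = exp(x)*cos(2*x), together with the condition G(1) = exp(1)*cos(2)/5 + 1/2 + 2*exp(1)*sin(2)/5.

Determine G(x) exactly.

G(x) = 2*exp(x)*sin(2*x)/5 + exp(x)*cos(2*x)/5 + 1/2

Since d/dx undoes antidifferentiation here, G(x) must give back the stated G'(x).
A general antiderivative is 2*exp(x)*sin(2*x)/5 + exp(x)*cos(2*x)/5 + C.
The condition gives C = exp(1)*cos(2)/5 + 1/2 + 2*exp(1)*sin(2)/5 - (exp(1)*cos(2)/5 + 2*exp(1)*sin(2)/5) = 1/2.
So G(x) = 2*exp(x)*sin(2*x)/5 + exp(x)*cos(2*x)/5 + 1/2.
Check: d/dx[2*exp(x)*sin(2*x)/5 + exp(x)*cos(2*x)/5 + 1/2] = exp(x)*cos(2*x) = G'(x).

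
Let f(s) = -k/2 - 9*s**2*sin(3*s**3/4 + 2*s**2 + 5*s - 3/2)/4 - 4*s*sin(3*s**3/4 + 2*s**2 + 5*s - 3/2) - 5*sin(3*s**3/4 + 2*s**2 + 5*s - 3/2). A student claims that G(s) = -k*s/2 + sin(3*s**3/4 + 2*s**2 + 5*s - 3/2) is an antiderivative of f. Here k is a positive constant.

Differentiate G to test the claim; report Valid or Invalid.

Invalid: d/ds[G] - f = 9*s**2*sin(3*s**3/4 + 2*s**2 + 5*s - 3/2)/4 + 9*s**2*cos(3*s**3/4 + 2*s**2 + 5*s - 3/2)/4 + 4*s*sin(3*s**3/4 + 2*s**2 + 5*s - 3/2) + 4*s*cos(3*s**3/4 + 2*s**2 + 5*s - 3/2) + 5*sin(3*s**3/4 + 2*s**2 + 5*s - 3/2) + 5*cos(3*s**3/4 + 2*s**2 + 5*s - 3/2), which is not 0.

d/ds[G] = -k/2 + 9*s**2*cos(3*s**3/4 + 2*s**2 + 5*s - 3/2)/4 + 4*s*cos(3*s**3/4 + 2*s**2 + 5*s - 3/2) + 5*cos(3*s**3/4 + 2*s**2 + 5*s - 3/2)
d/ds[G] - f(s) = 9*s**2*sin(3*s**3/4 + 2*s**2 + 5*s - 3/2)/4 + 9*s**2*cos(3*s**3/4 + 2*s**2 + 5*s - 3/2)/4 + 4*s*sin(3*s**3/4 + 2*s**2 + 5*s - 3/2) + 4*s*cos(3*s**3/4 + 2*s**2 + 5*s - 3/2) + 5*sin(3*s**3/4 + 2*s**2 + 5*s - 3/2) + 5*cos(3*s**3/4 + 2*s**2 + 5*s - 3/2) != 0.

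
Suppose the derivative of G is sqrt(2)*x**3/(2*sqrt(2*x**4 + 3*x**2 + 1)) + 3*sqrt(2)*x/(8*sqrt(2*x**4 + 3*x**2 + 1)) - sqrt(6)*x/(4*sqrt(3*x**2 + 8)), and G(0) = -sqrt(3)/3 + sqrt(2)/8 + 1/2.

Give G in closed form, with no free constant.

The integrand splits into summands that can be handled one at a time.
A general antiderivative is -sqrt(x**2/2 + 4/3)/2 + sqrt(x**4 + 3*x**2/2 + 1/2)/4 + C.
The condition gives C = -sqrt(3)/3 + sqrt(2)/8 + 1/2 - (-sqrt(3)/3 + sqrt(2)/8) = 1/2.
So G(x) = (-2*sqrt(6)*sqrt(3*x**2 + 8) + 3*sqrt(2)*sqrt(2*x**4 + 3*x**2 + 1) + 12)/24.
Check: d/dx[(-2*sqrt(6)*sqrt(3*x**2 + 8) + 3*sqrt(2)*sqrt(2*x**4 + 3*x**2 + 1) + 12)/24] = (4*sqrt(2)*x**3*sqrt(3*x**2 + 8) + 3*sqrt(2)*x*sqrt(3*x**2 + 8) - 2*sqrt(6)*x*sqrt(2*x**4 + 3*x**2 + 1))/(8*sqrt(3*x**2 + 8)*sqrt(2*x**4 + 3*x**2 + 1)), which equals G'(x).

G(x) = (-2*sqrt(6)*sqrt(3*x**2 + 8) + 3*sqrt(2)*sqrt(2*x**4 + 3*x**2 + 1) + 12)/24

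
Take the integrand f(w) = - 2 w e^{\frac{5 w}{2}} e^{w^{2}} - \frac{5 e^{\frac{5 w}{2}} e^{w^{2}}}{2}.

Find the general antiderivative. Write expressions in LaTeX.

F(w) = - e^{w^{2} + \frac{5 w}{2}} + C

The substitution u = w^{2} + \frac{5 w}{2} works: f is exactly (dF/du)*(du/dw) for that inner function.
Check: d/dw[- e^{w^{2} + \frac{5 w}{2}}] = - 2 w e^{\frac{5 w}{2}} e^{w^{2}} - \frac{5 e^{\frac{5 w}{2}} e^{w^{2}}}{2} = f(w).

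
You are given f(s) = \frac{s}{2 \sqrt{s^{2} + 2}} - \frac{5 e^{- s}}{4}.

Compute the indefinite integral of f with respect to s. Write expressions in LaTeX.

Integrate term by term and add the pieces.
Check: d/ds[\frac{\sqrt{s^{2} + 2}}{2} + \frac{5 e^{- s}}{4}] = \frac{\left(2 s e^{s} - 5 \sqrt{s^{2} + 2}\right) e^{- s}}{4 \sqrt{s^{2} + 2}}, which equals f(s).

F(s) = \frac{\sqrt{s^{2} + 2}}{2} + \frac{5 e^{- s}}{4} + C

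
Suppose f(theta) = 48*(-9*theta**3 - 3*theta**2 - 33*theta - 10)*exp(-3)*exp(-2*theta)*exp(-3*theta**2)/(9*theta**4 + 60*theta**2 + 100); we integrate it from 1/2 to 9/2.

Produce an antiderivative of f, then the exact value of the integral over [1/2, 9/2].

f has the shape u'v + uv' for u = 4/(theta**2/2 + 5/3) and v = exp(-3*theta**2 - 2*theta - 3) — it is the derivative of the product u*v.
F(theta) = 24/(3*theta**2*exp(3)*exp(2*theta)*exp(3*theta**2) + 10*exp(3)*exp(2*theta)*exp(3*theta**2)) is an antiderivative of f.
Check: d/dtheta[24/(3*theta**2*exp(3)*exp(2*theta)*exp(3*theta**2) + 10*exp(3)*exp(2*theta)*exp(3*theta**2))] = (-432*theta**3 - 144*theta**2 - 1584*theta - 480)/(9*theta**4*exp(3)*exp(2*theta)*exp(3*theta**2) + 60*theta**2*exp(3)*exp(2*theta)*exp(3*theta**2) + 100*exp(3)*exp(2*theta)*exp(3*theta**2)), which equals f(theta).
F(9/2) = 96*exp(-291/4)/283; F(1/2) = 96*exp(-19/4)/43.
Integral = F(9/2) - F(1/2) = -96*exp(-19/4)/43 + 96*exp(-291/4)/283.

Antiderivative: F(theta) = 24/(3*theta**2*exp(3)*exp(2*theta)*exp(3*theta**2) + 10*exp(3)*exp(2*theta)*exp(3*theta**2)); value = -96*exp(-19/4)/43 + 96*exp(-291/4)/283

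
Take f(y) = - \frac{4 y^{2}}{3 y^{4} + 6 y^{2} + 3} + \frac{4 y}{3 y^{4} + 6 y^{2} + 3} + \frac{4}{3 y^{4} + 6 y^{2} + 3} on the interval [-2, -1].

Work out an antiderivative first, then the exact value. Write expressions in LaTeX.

Recognize the product-rule pattern: f = u'v + uv' with u = \frac{1}{3 y^{2} + 3}, v = 4 y - 2, so integration by parts undoes it.
F(y) = \frac{4 y}{3 y^{2} + 3} - \frac{2}{3 y^{2} + 3} is an antiderivative of f.
Check: d/dy[\frac{4 y}{3 y^{2} + 3} - \frac{2}{3 y^{2} + 3}] = \frac{- 4 y^{2} + 4 y + 4}{3 y^{4} + 6 y^{2} + 3}, which equals f(y).
F(-1) = -1; F(-2) = - \frac{2}{3}.
Integral = F(-1) - F(-2) = - \frac{1}{3}.

Antiderivative: F(y) = \frac{4 y}{3 y^{2} + 3} - \frac{2}{3 y^{2} + 3}; value = - \frac{1}{3}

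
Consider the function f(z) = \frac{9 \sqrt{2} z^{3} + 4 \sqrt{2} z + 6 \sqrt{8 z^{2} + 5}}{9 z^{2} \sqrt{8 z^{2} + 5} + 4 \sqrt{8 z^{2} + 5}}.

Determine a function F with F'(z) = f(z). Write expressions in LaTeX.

An antiderivative is F(z) = \frac{\sqrt{4 z^{2} + \frac{5}{2}}}{4} + \operatorname{atan}{\left(\frac{3 z}{2} \right)}.

Whatever form F(z) takes, F'(z) = f(z) is non-negotiable.
Check: d/dz[\frac{\sqrt{4 z^{2} + \frac{5}{2}}}{4} + \operatorname{atan}{\left(\frac{3 z}{2} \right)}] = \frac{9 \sqrt{2} z^{3} + 4 \sqrt{2} z + 6 \sqrt{8 z^{2} + 5}}{9 z^{2} \sqrt{8 z^{2} + 5} + 4 \sqrt{8 z^{2} + 5}} = f(z).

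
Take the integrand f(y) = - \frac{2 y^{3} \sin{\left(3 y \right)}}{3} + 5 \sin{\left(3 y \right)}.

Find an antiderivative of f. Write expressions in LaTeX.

An antiderivative is F(y) = \frac{2 y^{3} \cos{\left(3 y \right)}}{9} - \frac{2 y^{2} \sin{\left(3 y \right)}}{9} - \frac{4 y \cos{\left(3 y \right)}}{27} + \frac{4 \sin{\left(3 y \right)}}{81} - \frac{5 \cos{\left(3 y \right)}}{3}.

The integrand splits into summands that can be handled one at a time.
Check: d/dy[\frac{2 y^{3} \cos{\left(3 y \right)}}{9} - \frac{2 y^{2} \sin{\left(3 y \right)}}{9} - \frac{4 y \cos{\left(3 y \right)}}{27} + \frac{4 \sin{\left(3 y \right)}}{81} - \frac{5 \cos{\left(3 y \right)}}{3}] = - \frac{2 y^{3} \sin{\left(3 y \right)}}{3} + 5 \sin{\left(3 y \right)} = f(y).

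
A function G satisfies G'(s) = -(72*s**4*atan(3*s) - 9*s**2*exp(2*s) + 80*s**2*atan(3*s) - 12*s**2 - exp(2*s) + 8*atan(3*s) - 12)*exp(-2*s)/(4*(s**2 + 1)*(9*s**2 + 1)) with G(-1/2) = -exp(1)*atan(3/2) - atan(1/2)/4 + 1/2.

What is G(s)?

G(s) = atan(s)/4 + 1/2 + exp(-2*s)*atan(3*s)

For G(s) to be correct, d/ds[G] must agree with the stated G'(s) identically.
A general antiderivative is atan(s)/4 + exp(-2*s)*atan(3*s) + C.
The condition gives C = -exp(1)*atan(3/2) - atan(1/2)/4 + 1/2 - (-exp(1)*atan(3/2) - atan(1/2)/4) = 1/2.
So G(s) = atan(s)/4 + 1/2 + exp(-2*s)*atan(3*s).
Check: d/ds[atan(s)/4 + 1/2 + exp(-2*s)*atan(3*s)] = (-72*s**4*atan(3*s) + 9*s**2*exp(2*s) - 80*s**2*atan(3*s) + 12*s**2 + exp(2*s) - 8*atan(3*s) + 12)/(36*s**4*exp(2*s) + 40*s**2*exp(2*s) + 4*exp(2*s)), which equals G'(s).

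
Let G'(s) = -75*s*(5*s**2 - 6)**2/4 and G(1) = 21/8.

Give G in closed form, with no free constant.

G(s) = -(625*s**6 - 2250*s**4 + 2700*s**2 - 1096)/8

The substitution u = 3 - 5*s**2/2 works: G'(s) is exactly (dG/du)*(du/ds) for that inner function.
A general antiderivative is 5*(3 - 5*s**2/2)**3 + C.
The condition gives C = 21/8 - (5/8) = 2.
So G(s) = -(625*s**6 - 2250*s**4 + 2700*s**2 - 1096)/8.
Check: d/ds[-(625*s**6 - 2250*s**4 + 2700*s**2 - 1096)/8] = -1875*s**5/4 + 1125*s**3 - 675*s, which equals G'(s).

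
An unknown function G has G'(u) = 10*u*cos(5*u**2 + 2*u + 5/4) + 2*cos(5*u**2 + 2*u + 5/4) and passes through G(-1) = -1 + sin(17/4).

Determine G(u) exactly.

G'(u) matches the chain-rule pattern g'(h)*h' with inner function h(u) = 5*u**2 + 2*u + 5/4; substituting w = h(u) collapses the integral.
A general antiderivative is sin(5*u**2 + 2*u + 5/4) + C.
The condition gives C = -1 + sin(17/4) - (sin(17/4)) = -1.
So G(u) = sin(5*u**2 + 2*u + 5/4) - 1.
Check: d/du[sin(5*u**2 + 2*u + 5/4) - 1] = 10*u*cos(5*u**2 + 2*u + 5/4) + 2*cos(5*u**2 + 2*u + 5/4) = G'(u).

G(u) = sin(5*u**2 + 2*u + 5/4) - 1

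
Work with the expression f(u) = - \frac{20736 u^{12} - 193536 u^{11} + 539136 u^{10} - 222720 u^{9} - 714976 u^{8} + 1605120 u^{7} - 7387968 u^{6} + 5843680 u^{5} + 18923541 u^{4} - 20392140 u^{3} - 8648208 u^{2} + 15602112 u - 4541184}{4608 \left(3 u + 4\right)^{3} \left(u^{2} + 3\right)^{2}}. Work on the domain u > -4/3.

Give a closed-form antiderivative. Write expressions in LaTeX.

An antiderivative is F(u) = \frac{- 2304 u^{10} + 30720 u^{9} - 147712 u^{8} + 259072 u^{7} + 151200 u^{6} - 1035776 u^{5} + 864752 u^{4} + 508608 u^{3} - 1116585 u^{2} + 589032 u - 111888}{82944 u^{4} + 221184 u^{3} + 396288 u^{2} + 663552 u + 442368}.

Recognize the product-rule pattern: f = v'r + vr' with v = - \frac{3}{4 \left(\frac{u^{2}}{2} + \frac{3}{2}\right)}, r = \frac{3 \left(- \frac{u^{2}}{3} + \frac{4 u}{3} - \frac{3}{4}\right)^{4}}{2} + \frac{1}{2 \left(3 u + 4\right)^{2}}, so integration by parts undoes it.
Check: d/du[\frac{- 2304 u^{10} + 30720 u^{9} - 147712 u^{8} + 259072 u^{7} + 151200 u^{6} - 1035776 u^{5} + 864752 u^{4} + 508608 u^{3} - 1116585 u^{2} + 589032 u - 111888}{82944 u^{4} + 221184 u^{3} + 396288 u^{2} + 663552 u + 442368}] = \frac{- 20736 u^{12} + 193536 u^{11} - 539136 u^{10} + 222720 u^{9} + 714976 u^{8} - 1605120 u^{7} + 7387968 u^{6} - 5843680 u^{5} - 18923541 u^{4} + 20392140 u^{3} + 8648208 u^{2} - 15602112 u + 4541184}{124416 u^{7} + 497664 u^{6} + 1410048 u^{5} + 3280896 u^{4} + 5101056 u^{3} + 6248448 u^{2} + 5971968 u + 2654208}, which equals f(u).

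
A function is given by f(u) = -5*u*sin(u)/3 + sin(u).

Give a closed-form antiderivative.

An antiderivative is F(u) = 5*u*cos(u)/3 - 5*sin(u)/3 - cos(u).

Integrate term by term and add the pieces.
Check: d/du[5*u*cos(u)/3 - 5*sin(u)/3 - cos(u)] = -5*u*sin(u)/3 + sin(u) = f(u).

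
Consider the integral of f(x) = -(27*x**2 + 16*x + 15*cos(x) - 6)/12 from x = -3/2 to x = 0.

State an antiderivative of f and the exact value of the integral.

Whatever form F(x) takes, F'(x) = f(x) is non-negotiable.
F(x) = -3*x**3/4 - 2*x**2/3 + x/2 - 5*sin(x)/4 is an antiderivative of f.
Check: d/dx[-3*x**3/4 - 2*x**2/3 + x/2 - 5*sin(x)/4] = -9*x**2/4 - 4*x/3 - 5*cos(x)/4 + 1/2, which equals f(x).
F(0) = 0; F(-3/2) = 9/32 + 5*sin(3/2)/4.
Integral = F(0) - F(-3/2) = -5*sin(3/2)/4 - 9/32.

Antiderivative: F(x) = -3*x**3/4 - 2*x**2/3 + x/2 - 5*sin(x)/4; value = -5*sin(3/2)/4 - 9/32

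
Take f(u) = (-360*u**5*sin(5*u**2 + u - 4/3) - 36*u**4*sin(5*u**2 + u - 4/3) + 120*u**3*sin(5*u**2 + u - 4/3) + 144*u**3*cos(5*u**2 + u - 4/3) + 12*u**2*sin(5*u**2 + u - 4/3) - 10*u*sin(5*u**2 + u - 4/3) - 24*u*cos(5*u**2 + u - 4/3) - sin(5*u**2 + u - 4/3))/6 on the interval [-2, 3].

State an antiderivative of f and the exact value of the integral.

f has the shape v'r + vr' for v = 3*(2*u**2 - 1/3)**2/2 and r = cos(5*u**2 + u - 4/3) — it is the derivative of the product v*r.
F(u) = 6*u**4*cos(5*u**2 + u - 4/3) - 2*u**2*cos(5*u**2 + u - 4/3) + cos(5*u**2 + u - 4/3)/6 is an antiderivative of f.
Check: d/du[6*u**4*cos(5*u**2 + u - 4/3) - 2*u**2*cos(5*u**2 + u - 4/3) + cos(5*u**2 + u - 4/3)/6] = -60*u**5*sin(5*u**2 + u - 4/3) - 6*u**4*sin(5*u**2 + u - 4/3) + 20*u**3*sin(5*u**2 + u - 4/3) + 24*u**3*cos(5*u**2 + u - 4/3) + 2*u**2*sin(5*u**2 + u - 4/3) - 5*u*sin(5*u**2 + u - 4/3)/3 - 4*u*cos(5*u**2 + u - 4/3) - sin(5*u**2 + u - 4/3)/6, which equals f(u).
F(3) = 2809*cos(140/3)/6; F(-2) = 529*cos(50/3)/6.
Integral = F(3) - F(-2) = 2809*cos(140/3)/6 - 529*cos(50/3)/6.

Antiderivative: F(u) = 6*u**4*cos(5*u**2 + u - 4/3) - 2*u**2*cos(5*u**2 + u - 4/3) + cos(5*u**2 + u - 4/3)/6; value = 2809*cos(140/3)/6 - 529*cos(50/3)/6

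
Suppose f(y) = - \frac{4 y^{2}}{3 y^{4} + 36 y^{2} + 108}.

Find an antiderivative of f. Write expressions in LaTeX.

An antiderivative is F(y) = - \frac{\sqrt{6} y^{2} \operatorname{atan}{\left(\frac{\sqrt{6} y}{6} \right)} - 6 y + 6 \sqrt{6} \operatorname{atan}{\left(\frac{\sqrt{6} y}{6} \right)}}{9 \left(y^{2} + 6\right)}.

Whatever form F(y) takes, F'(y) = f(y) is non-negotiable.
Check: d/dy[- \frac{\sqrt{6} y^{2} \operatorname{atan}{\left(\frac{\sqrt{6} y}{6} \right)} - 6 y + 6 \sqrt{6} \operatorname{atan}{\left(\frac{\sqrt{6} y}{6} \right)}}{9 \left(y^{2} + 6\right)}] = - \frac{4 y^{2}}{3 y^{4} + 36 y^{2} + 108} = f(y).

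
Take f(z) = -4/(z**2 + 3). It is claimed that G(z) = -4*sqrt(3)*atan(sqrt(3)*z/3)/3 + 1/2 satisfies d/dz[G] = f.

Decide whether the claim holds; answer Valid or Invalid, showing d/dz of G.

Valid. The derivative of G reproduces f.

d/dz[G] = -4/(z**2 + 3)
This equals f(z) exactly, so the claim holds.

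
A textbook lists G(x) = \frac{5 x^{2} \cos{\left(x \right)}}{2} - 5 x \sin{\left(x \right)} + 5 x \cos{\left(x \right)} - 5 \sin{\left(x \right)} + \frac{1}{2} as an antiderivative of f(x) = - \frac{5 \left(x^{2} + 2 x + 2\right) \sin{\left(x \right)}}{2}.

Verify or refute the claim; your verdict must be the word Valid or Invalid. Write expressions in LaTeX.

Valid - differentiating G returns exactly f.

d/dx[G] = - \frac{5 x^{2} \sin{\left(x \right)}}{2} - 5 x \sin{\left(x \right)} - 5 \sin{\left(x \right)}
This equals f(x) exactly, so the claim holds.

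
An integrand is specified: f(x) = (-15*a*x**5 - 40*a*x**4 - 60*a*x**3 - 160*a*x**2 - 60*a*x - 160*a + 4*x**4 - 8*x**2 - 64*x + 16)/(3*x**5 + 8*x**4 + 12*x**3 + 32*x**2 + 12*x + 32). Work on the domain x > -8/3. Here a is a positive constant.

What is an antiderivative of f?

An antiderivative is F(x) = -(15*a*x**3 + 30*a*x - 4*x**2*log(3*x/2 + 4) - 8*log(3*x/2 + 4) - 12)/(3*(x**2 + 2)).

Recover f(x) by differentiating a candidate F(x); any mismatch rules it out.
Check: d/dx[-(15*a*x**3 + 30*a*x - 4*x**2*log(3*x/2 + 4) - 8*log(3*x/2 + 4) - 12)/(3*(x**2 + 2))] = (-15*a*x**5 - 40*a*x**4 - 60*a*x**3 - 160*a*x**2 - 60*a*x - 160*a + 4*x**4 - 8*x**2 - 64*x + 16)/(3*x**5 + 8*x**4 + 12*x**3 + 32*x**2 + 12*x + 32) = f(x).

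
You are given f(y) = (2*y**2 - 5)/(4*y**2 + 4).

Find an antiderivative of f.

An antiderivative is F(y) = y/2 - 7*atan(y)/4.

An antiderivative F(y) passes only if d/dy[F] lands on f(y) exactly.
Check: d/dy[y/2 - 7*atan(y)/4] = (2*y**2 - 5)/(4*y**2 + 4) = f(y).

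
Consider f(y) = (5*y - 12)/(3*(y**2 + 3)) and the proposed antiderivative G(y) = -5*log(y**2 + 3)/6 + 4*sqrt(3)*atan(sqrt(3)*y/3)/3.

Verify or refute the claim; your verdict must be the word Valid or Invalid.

d/dy[G] = (12 - 5*y)/(3*y**2 + 9)
d/dy[G] - f(y) = (24 - 10*y)/(3*y**2 + 9) != 0.

Invalid: d/dy[G] - f = (24 - 10*y)/(3*y**2 + 9), which is not 0.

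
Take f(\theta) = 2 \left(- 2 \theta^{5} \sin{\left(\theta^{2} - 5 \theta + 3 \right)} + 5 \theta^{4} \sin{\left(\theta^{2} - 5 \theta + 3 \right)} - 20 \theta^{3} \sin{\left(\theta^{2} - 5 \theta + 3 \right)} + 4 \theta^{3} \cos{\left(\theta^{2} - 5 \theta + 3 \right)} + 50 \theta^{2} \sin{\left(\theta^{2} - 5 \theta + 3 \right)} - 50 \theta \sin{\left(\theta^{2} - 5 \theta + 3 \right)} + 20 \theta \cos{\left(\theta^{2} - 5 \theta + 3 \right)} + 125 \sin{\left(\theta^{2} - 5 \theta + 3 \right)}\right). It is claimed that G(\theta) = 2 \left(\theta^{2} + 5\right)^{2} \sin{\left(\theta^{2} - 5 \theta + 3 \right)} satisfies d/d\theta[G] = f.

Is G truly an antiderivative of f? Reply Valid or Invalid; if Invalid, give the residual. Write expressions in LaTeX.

Invalid: d/d\theta[G] - f = 4 \theta^{5} \sin{\left(\theta^{2} - 5 \theta + 3 \right)} + 4 \theta^{5} \cos{\left(\theta^{2} - 5 \theta + 3 \right)} - 10 \theta^{4} \sin{\left(\theta^{2} - 5 \theta + 3 \right)} - 10 \theta^{4} \cos{\left(\theta^{2} - 5 \theta + 3 \right)} + 48 \theta^{3} \sin{\left(\theta^{2} - 5 \theta + 3 \right)} + 32 \theta^{3} \cos{\left(\theta^{2} - 5 \theta + 3 \right)} - 100 \theta^{2} \sin{\left(\theta^{2} - 5 \theta + 3 \right)} - 100 \theta^{2} \cos{\left(\theta^{2} - 5 \theta + 3 \right)} + 140 \theta \sin{\left(\theta^{2} - 5 \theta + 3 \right)} + 60 \theta \cos{\left(\theta^{2} - 5 \theta + 3 \right)} - 250 \sin{\left(\theta^{2} - 5 \theta + 3 \right)} - 250 \cos{\left(\theta^{2} - 5 \theta + 3 \right)}, which is not 0.

d/d\theta[G] = 4 \theta^{5} \cos{\left(\theta^{2} - 5 \theta + 3 \right)} - 10 \theta^{4} \cos{\left(\theta^{2} - 5 \theta + 3 \right)} + 8 \theta^{3} \sin{\left(\theta^{2} - 5 \theta + 3 \right)} + 40 \theta^{3} \cos{\left(\theta^{2} - 5 \theta + 3 \right)} - 100 \theta^{2} \cos{\left(\theta^{2} - 5 \theta + 3 \right)} + 40 \theta \sin{\left(\theta^{2} - 5 \theta + 3 \right)} + 100 \theta \cos{\left(\theta^{2} - 5 \theta + 3 \right)} - 250 \cos{\left(\theta^{2} - 5 \theta + 3 \right)}
d/d\theta[G] - f(\theta) = 4 \theta^{5} \sin{\left(\theta^{2} - 5 \theta + 3 \right)} + 4 \theta^{5} \cos{\left(\theta^{2} - 5 \theta + 3 \right)} - 10 \theta^{4} \sin{\left(\theta^{2} - 5 \theta + 3 \right)} - 10 \theta^{4} \cos{\left(\theta^{2} - 5 \theta + 3 \right)} + 48 \theta^{3} \sin{\left(\theta^{2} - 5 \theta + 3 \right)} + 32 \theta^{3} \cos{\left(\theta^{2} - 5 \theta + 3 \right)} - 100 \theta^{2} \sin{\left(\theta^{2} - 5 \theta + 3 \right)} - 100 \theta^{2} \cos{\left(\theta^{2} - 5 \theta + 3 \right)} + 140 \theta \sin{\left(\theta^{2} - 5 \theta + 3 \right)} + 60 \theta \cos{\left(\theta^{2} - 5 \theta + 3 \right)} - 250 \sin{\left(\theta^{2} - 5 \theta + 3 \right)} - 250 \cos{\left(\theta^{2} - 5 \theta + 3 \right)} != 0.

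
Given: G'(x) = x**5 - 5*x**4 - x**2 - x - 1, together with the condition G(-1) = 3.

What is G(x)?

G(x) = x**6/6 - x**5 - x**3/3 - x**2/2 - x + 1

Integrate term by term and add the pieces.
A general antiderivative is x**6/6 - x**5 - x**3/3 - x**2/2 - x + C.
The condition gives C = 3 - (2) = 1.
So G(x) = x**6/6 - x**5 - x**3/3 - x**2/2 - x + 1.
Check: d/dx[x**6/6 - x**5 - x**3/3 - x**2/2 - x + 1] = x**5 - 5*x**4 - x**2 - x - 1 = G'(x).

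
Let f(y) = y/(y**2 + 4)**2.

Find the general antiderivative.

F(y) = -1/(2*(y**2 + 4)) + C

The substitution u = 2*y**2 + 8 works: f is exactly (dF/du)*(du/dy) for that inner function.
Check: d/dy[-1/(2*(y**2 + 4))] = y/(y**4 + 8*y**2 + 16), which equals f(y).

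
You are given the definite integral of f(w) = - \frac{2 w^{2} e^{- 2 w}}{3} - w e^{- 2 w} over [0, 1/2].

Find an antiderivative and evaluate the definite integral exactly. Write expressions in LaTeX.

f has the shape u'v + uv' for u = \frac{w^{2}}{3} + \frac{5 w}{6} + \frac{5}{12} and v = e^{- 2 w} — it is the derivative of the product u*v.
F(w) = \frac{\left(4 w^{2} + 10 w + 5\right) e^{- 2 w}}{12} is an antiderivative of f.
Check: d/dw[\frac{\left(4 w^{2} + 10 w + 5\right) e^{- 2 w}}{12}] = \frac{\left(- 2 w^{2} - 3 w\right) e^{- 2 w}}{3}, which equals f(w).
F(1/2) = \frac{11}{12 e}; F(0) = \frac{5}{12}.
Integral = F(1/2) - F(0) = - \frac{5}{12} + \frac{11}{12 e}.

Antiderivative: F(w) = \frac{\left(4 w^{2} + 10 w + 5\right) e^{- 2 w}}{12}; value = - \frac{5}{12} + \frac{11}{12 e}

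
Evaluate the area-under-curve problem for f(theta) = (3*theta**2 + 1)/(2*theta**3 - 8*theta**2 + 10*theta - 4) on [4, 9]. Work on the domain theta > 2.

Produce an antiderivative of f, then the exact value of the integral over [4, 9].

Antiderivative: F(theta) = (13*(theta - 1)*log(theta - 2) - 10*(theta - 1)*log(theta - 1) + 4)/(2*(theta - 1)); value = -5*log(8) - 13*log(2)/2 - 5/12 + 5*log(3) + 13*log(7)/2

The denominator factors as 2*(theta - 2)*(theta - 1)**2; partial fractions split f into directly integrable pieces: -5/(theta - 1) - 2/(theta - 1)**2 + 13/(2*(theta - 2)).
F(theta) = (13*(theta - 1)*log(theta - 2) - 10*(theta - 1)*log(theta - 1) + 4)/(2*(theta - 1)) is an antiderivative of f.
Check: d/dtheta[(13*(theta - 1)*log(theta - 2) - 10*(theta - 1)*log(theta - 1) + 4)/(2*(theta - 1))] = (3*theta**2 + 1)/(2*theta**3 - 8*theta**2 + 10*theta - 4) = f(theta).
F(9) = -5*log(8) + 1/4 + 13*log(7)/2; F(4) = -5*log(3) + 2/3 + 13*log(2)/2.
Integral = F(9) - F(4) = -5*log(8) - 13*log(2)/2 - 5/12 + 5*log(3) + 13*log(7)/2.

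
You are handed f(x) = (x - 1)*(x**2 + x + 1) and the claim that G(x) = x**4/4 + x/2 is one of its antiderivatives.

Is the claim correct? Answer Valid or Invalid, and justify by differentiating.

d/dx[G] = x**3 + 1/2
d/dx[G] - f(x) = 3/2 != 0.

Invalid: d/dx[G] - f = 3/2, which is not 0.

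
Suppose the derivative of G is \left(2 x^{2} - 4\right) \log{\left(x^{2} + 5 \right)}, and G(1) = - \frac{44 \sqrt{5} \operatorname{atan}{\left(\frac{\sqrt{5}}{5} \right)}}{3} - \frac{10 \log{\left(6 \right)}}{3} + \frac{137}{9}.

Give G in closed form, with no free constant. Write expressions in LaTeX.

G(x) = \frac{2 x^{3} \log{\left(x^{2} + 5 \right)}}{3} - \frac{4 x^{3}}{9} - 4 x \log{\left(x^{2} + 5 \right)} + \frac{44 x}{3} - \frac{44 \sqrt{5} \operatorname{atan}{\left(\frac{\sqrt{5} x}{5} \right)}}{3} + 1

Differentiate the proposed G(x) back; it has to land on the given G'(x).
A general antiderivative is - \frac{4 x^{3}}{9} + \frac{44 x}{3} + \left(\frac{2 x^{3}}{3} - 4 x\right) \log{\left(x^{2} + 5 \right)} - \frac{44 \sqrt{5} \operatorname{atan}{\left(\frac{\sqrt{5} x}{5} \right)}}{3} + C.
The condition gives C = - \frac{44 \sqrt{5} \operatorname{atan}{\left(\frac{\sqrt{5}}{5} \right)}}{3} - \frac{10 \log{\left(6 \right)}}{3} + \frac{137}{9} - (- \frac{44 \sqrt{5} \operatorname{atan}{\left(\frac{\sqrt{5}}{5} \right)}}{3} - \frac{10 \log{\left(6 \right)}}{3} + \frac{128}{9}) = 1.
So G(x) = \frac{2 x^{3} \log{\left(x^{2} + 5 \right)}}{3} - \frac{4 x^{3}}{9} - 4 x \log{\left(x^{2} + 5 \right)} + \frac{44 x}{3} - \frac{44 \sqrt{5} \operatorname{atan}{\left(\frac{\sqrt{5} x}{5} \right)}}{3} + 1.
Check: d/dx[\frac{2 x^{3} \log{\left(x^{2} + 5 \right)}}{3} - \frac{4 x^{3}}{9} - 4 x \log{\left(x^{2} + 5 \right)} + \frac{44 x}{3} - \frac{44 \sqrt{5} \operatorname{atan}{\left(\frac{\sqrt{5} x}{5} \right)}}{3} + 1] = 2 x^{2} \log{\left(x^{2} + 5 \right)} - 4 \log{\left(x^{2} + 5 \right)}, which equals G'(x).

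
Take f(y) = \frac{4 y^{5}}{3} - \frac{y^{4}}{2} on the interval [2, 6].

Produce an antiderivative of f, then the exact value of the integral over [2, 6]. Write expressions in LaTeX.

Antiderivative: F(y) = \frac{y^{5} \left(20 y - 9\right)}{90}; value = \frac{431072}{45}

The integrand splits into summands that can be handled one at a time.
F(y) = \frac{y^{5} \left(20 y - 9\right)}{90} is an antiderivative of f.
Check: d/dy[\frac{y^{5} \left(20 y - 9\right)}{90}] = \frac{4 y^{5}}{3} - \frac{y^{4}}{2} = f(y).
F(6) = \frac{47952}{5}; F(2) = \frac{496}{45}.
Integral = F(6) - F(2) = \frac{431072}{45}.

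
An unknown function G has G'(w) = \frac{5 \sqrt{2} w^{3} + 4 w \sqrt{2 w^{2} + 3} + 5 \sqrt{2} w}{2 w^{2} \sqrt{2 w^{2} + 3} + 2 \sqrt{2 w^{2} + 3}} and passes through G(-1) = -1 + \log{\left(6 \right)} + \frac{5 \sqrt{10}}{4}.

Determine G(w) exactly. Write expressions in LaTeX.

Recover the given G'(w) by differentiating a candidate G(w); any mismatch rules it out.
A general antiderivative is \frac{5 \sqrt{w^{2} + \frac{3}{2}}}{2} + \log{\left(3 w^{2} + 3 \right)} + C.
The condition gives C = -1 + \log{\left(6 \right)} + \frac{5 \sqrt{10}}{4} - (\log{\left(6 \right)} + \frac{5 \sqrt{10}}{4}) = -1.
So G(w) = \frac{5 \sqrt{2} \sqrt{2 w^{2} + 3} + 4 \log{\left(3 w^{2} + 3 \right)} - 4}{4}.
Check: d/dw[\frac{5 \sqrt{2} \sqrt{2 w^{2} + 3} + 4 \log{\left(3 w^{2} + 3 \right)} - 4}{4}] = \frac{5 \sqrt{2} w^{3} + 4 w \sqrt{2 w^{2} + 3} + 5 \sqrt{2} w}{2 w^{2} \sqrt{2 w^{2} + 3} + 2 \sqrt{2 w^{2} + 3}} = G'(w).

G(w) = \frac{5 \sqrt{2} \sqrt{2 w^{2} + 3} + 4 \log{\left(3 w^{2} + 3 \right)} - 4}{4}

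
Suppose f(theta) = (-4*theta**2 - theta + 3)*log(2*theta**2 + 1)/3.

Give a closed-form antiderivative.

Since d/dtheta undoes antidifferentiation here, F'(theta) = f(theta) is required of F(theta).
Check: d/dtheta[-4*theta**3*log(2*theta**2 + 1)/9 + 8*theta**3/27 - theta**2*log(2*theta**2 + 1)/6 + theta**2/6 + theta*log(2*theta**2 + 1) - 22*theta/9 - log(theta**2 + 1/2)/12 + 11*sqrt(2)*atan(sqrt(2)*theta)/9] = -4*theta**2*log(2*theta**2 + 1)/3 - theta*log(2*theta**2 + 1)/3 + log(2*theta**2 + 1), which equals f(theta).

An antiderivative is F(theta) = -4*theta**3*log(2*theta**2 + 1)/9 + 8*theta**3/27 - theta**2*log(2*theta**2 + 1)/6 + theta**2/6 + theta*log(2*theta**2 + 1) - 22*theta/9 - log(theta**2 + 1/2)/12 + 11*sqrt(2)*atan(sqrt(2)*theta)/9.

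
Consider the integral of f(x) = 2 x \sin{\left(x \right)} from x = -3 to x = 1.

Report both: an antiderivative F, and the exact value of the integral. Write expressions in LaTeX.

Antiderivative: F(x) = - 2 x \cos{\left(x \right)} + 2 \sin{\left(x \right)}; value = - 2 \cos{\left(1 \right)} + 2 \sin{\left(3 \right)} + 2 \sin{\left(1 \right)} - 6 \cos{\left(3 \right)}

Differentiate the proposed F(x) back; it has to land on f(x) exactly.
F(x) = - 2 x \cos{\left(x \right)} + 2 \sin{\left(x \right)} is an antiderivative of f.
Check: d/dx[- 2 x \cos{\left(x \right)} + 2 \sin{\left(x \right)}] = 2 x \sin{\left(x \right)} = f(x).
F(1) = - 2 \cos{\left(1 \right)} + 2 \sin{\left(1 \right)}; F(-3) = 6 \cos{\left(3 \right)} - 2 \sin{\left(3 \right)}.
Integral = F(1) - F(-3) = - 2 \cos{\left(1 \right)} + 2 \sin{\left(3 \right)} + 2 \sin{\left(1 \right)} - 6 \cos{\left(3 \right)}.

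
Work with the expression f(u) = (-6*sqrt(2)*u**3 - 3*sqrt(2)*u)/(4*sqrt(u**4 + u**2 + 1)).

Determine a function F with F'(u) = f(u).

An antiderivative is F(u) = -3*sqrt(2*u**4 + 2*u**2 + 2)/4.

f matches the chain-rule pattern g'(h)*h' with inner function h(u) = 2*u**4 + 2*u**2 + 2; substituting w = h(u) collapses the integral.
Check: d/du[-3*sqrt(2*u**4 + 2*u**2 + 2)/4] = (-6*sqrt(2)*u**3 - 3*sqrt(2)*u)/(4*sqrt(u**4 + u**2 + 1)) = f(u).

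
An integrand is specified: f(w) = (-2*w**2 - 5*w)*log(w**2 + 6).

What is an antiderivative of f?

An antiderivative is F(w) = -2*w**3*log(w**2 + 6)/3 + 4*w**3/9 - 5*w**2*log(w**2 + 6)/2 + 5*w**2/2 - 8*w - 15*log(w**2 + 6) + 8*sqrt(6)*atan(sqrt(6)*w/6).

Check any antiderivative F(w) by computing F'(w) and comparing it with f(w).
Check: d/dw[-2*w**3*log(w**2 + 6)/3 + 4*w**3/9 - 5*w**2*log(w**2 + 6)/2 + 5*w**2/2 - 8*w - 15*log(w**2 + 6) + 8*sqrt(6)*atan(sqrt(6)*w/6)] = -2*w**2*log(w**2 + 6) - 5*w*log(w**2 + 6), which equals f(w).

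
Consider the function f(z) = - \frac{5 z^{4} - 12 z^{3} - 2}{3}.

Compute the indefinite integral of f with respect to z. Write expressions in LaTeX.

F(z) = - \frac{z^{5}}{3} + z^{4} + \frac{2 z}{3} + C

A first test for any F(z): its z-derivative must equal f(z) identically.
Check: d/dz[- \frac{z^{5}}{3} + z^{4} + \frac{2 z}{3}] = - \frac{5 z^{4}}{3} + 4 z^{3} + \frac{2}{3}, which equals f(z).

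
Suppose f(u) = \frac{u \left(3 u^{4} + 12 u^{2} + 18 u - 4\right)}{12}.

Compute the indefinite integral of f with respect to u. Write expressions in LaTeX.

F(u) = \frac{u^{6}}{24} + \frac{u^{4}}{4} + \frac{u^{3}}{2} - \frac{u^{2}}{6} + C

Since d/du undoes antidifferentiation here, F'(u) = f(u) is required of F(u).
Check: d/du[\frac{u^{6}}{24} + \frac{u^{4}}{4} + \frac{u^{3}}{2} - \frac{u^{2}}{6}] = \frac{u^{5}}{4} + u^{3} + \frac{3 u^{2}}{2} - \frac{u}{3}, which equals f(u).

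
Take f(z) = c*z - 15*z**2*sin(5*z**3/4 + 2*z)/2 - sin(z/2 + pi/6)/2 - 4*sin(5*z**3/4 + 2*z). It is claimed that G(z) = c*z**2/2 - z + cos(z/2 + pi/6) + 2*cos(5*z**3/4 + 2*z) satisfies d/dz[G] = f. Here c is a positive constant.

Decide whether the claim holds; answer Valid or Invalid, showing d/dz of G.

Invalid: d/dz[G] - f = -1, which is not 0.

d/dz[G] = c*z - 15*z**2*sin(5*z**3/4 + 2*z)/2 - sin(z/2 + pi/6)/2 - 4*sin(5*z**3/4 + 2*z) - 1
d/dz[G] - f(z) = -1 != 0.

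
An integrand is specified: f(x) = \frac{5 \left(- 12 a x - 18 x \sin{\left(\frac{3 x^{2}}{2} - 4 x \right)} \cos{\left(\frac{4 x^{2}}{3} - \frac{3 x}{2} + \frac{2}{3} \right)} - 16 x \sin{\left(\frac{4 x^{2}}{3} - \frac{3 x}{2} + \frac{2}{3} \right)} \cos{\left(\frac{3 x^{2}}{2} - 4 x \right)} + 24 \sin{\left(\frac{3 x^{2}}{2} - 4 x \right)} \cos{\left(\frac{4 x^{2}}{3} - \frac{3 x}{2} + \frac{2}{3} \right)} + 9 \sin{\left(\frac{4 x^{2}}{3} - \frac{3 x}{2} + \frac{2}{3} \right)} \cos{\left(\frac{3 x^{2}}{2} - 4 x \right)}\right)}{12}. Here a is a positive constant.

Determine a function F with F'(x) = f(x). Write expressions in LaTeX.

An antiderivative is F(x) = - \frac{5 a x^{2}}{2} + \frac{5 \cos{\left(\frac{3 x^{2}}{2} - 4 x \right)} \cos{\left(\frac{4 x^{2}}{3} - \frac{3 x}{2} + \frac{2}{3} \right)}}{2}.

Any candidate F(x) must reproduce f(x) exactly when differentiated.
Check: d/dx[- \frac{5 a x^{2}}{2} + \frac{5 \cos{\left(\frac{3 x^{2}}{2} - 4 x \right)} \cos{\left(\frac{4 x^{2}}{3} - \frac{3 x}{2} + \frac{2}{3} \right)}}{2}] = - 5 a x - \frac{15 x \sin{\left(\frac{3 x^{2}}{2} - 4 x \right)} \cos{\left(\frac{4 x^{2}}{3} - \frac{3 x}{2} + \frac{2}{3} \right)}}{2} - \frac{20 x \sin{\left(\frac{4 x^{2}}{3} - \frac{3 x}{2} + \frac{2}{3} \right)} \cos{\left(\frac{3 x^{2}}{2} - 4 x \right)}}{3} + 10 \sin{\left(\frac{3 x^{2}}{2} - 4 x \right)} \cos{\left(\frac{4 x^{2}}{3} - \frac{3 x}{2} + \frac{2}{3} \right)} + \frac{15 \sin{\left(\frac{4 x^{2}}{3} - \frac{3 x}{2} + \frac{2}{3} \right)} \cos{\left(\frac{3 x^{2}}{2} - 4 x \right)}}{4}, which equals f(x).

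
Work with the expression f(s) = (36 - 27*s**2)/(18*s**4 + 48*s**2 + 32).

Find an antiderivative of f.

An antiderivative is F(s) = 3*s/(2*s**2 + 8/3).

f has the shape u'v + uv' for u = 3*s/2 and v = 1/(s**2 + 4/3) — it is the derivative of the product u*v.
Check: d/ds[3*s/(2*s**2 + 8/3)] = (36 - 27*s**2)/(18*s**4 + 48*s**2 + 32) = f(s).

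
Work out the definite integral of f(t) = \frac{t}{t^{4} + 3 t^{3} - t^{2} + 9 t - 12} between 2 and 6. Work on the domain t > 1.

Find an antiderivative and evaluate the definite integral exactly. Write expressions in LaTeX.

The denominator factors as \left(t - 1\right) \left(t + 4\right) \left(t^{2} + 3\right); partial fractions split f into directly integrable pieces: - \frac{7 t - 9}{76 \left(t^{2} + 3\right)} + \frac{4}{95 \left(t + 4\right)} + \frac{1}{20 \left(t - 1\right)}.
F(t) = \frac{38 \log{\left(t - 1 \right)} + 32 \log{\left(t + 4 \right)} - 35 \log{\left(t^{2} + 3 \right)} + 30 \sqrt{3} \operatorname{atan}{\left(\frac{\sqrt{3} t}{3} \right)}}{760} is an antiderivative of f.
Check: d/dt[\frac{38 \log{\left(t - 1 \right)} + 32 \log{\left(t + 4 \right)} - 35 \log{\left(t^{2} + 3 \right)} + 30 \sqrt{3} \operatorname{atan}{\left(\frac{\sqrt{3} t}{3} \right)}}{760}] = \frac{t}{t^{4} + 3 t^{3} - t^{2} + 9 t - 12} = f(t).
F(6) = - \frac{7 \log{\left(39 \right)}}{152} + \frac{\log{\left(5 \right)}}{20} + \frac{3 \sqrt{3} \operatorname{atan}{\left(2 \sqrt{3} \right)}}{76} + \frac{4 \log{\left(10 \right)}}{95}; F(2) = - \frac{7 \log{\left(7 \right)}}{152} + \frac{3 \sqrt{3} \operatorname{atan}{\left(\frac{2 \sqrt{3}}{3} \right)}}{76} + \frac{4 \log{\left(6 \right)}}{95}.
Integral = F(6) - F(2) = - \frac{7 \log{\left(39 \right)}}{152} - \frac{4 \log{\left(6 \right)}}{95} - \frac{3 \sqrt{3} \operatorname{atan}{\left(\frac{2 \sqrt{3}}{3} \right)}}{76} + \frac{\log{\left(5 \right)}}{20} + \frac{3 \sqrt{3} \operatorname{atan}{\left(2 \sqrt{3} \right)}}{76} + \frac{7 \log{\left(7 \right)}}{152} + \frac{4 \log{\left(10 \right)}}{95}.

Antiderivative: F(t) = \frac{38 \log{\left(t - 1 \right)} + 32 \log{\left(t + 4 \right)} - 35 \log{\left(t^{2} + 3 \right)} + 30 \sqrt{3} \operatorname{atan}{\left(\frac{\sqrt{3} t}{3} \right)}}{760}; value = - \frac{7 \log{\left(39 \right)}}{152} - \frac{4 \log{\left(6 \right)}}{95} - \frac{3 \sqrt{3} \operatorname{atan}{\left(\frac{2 \sqrt{3}}{3} \right)}}{76} + \frac{\log{\left(5 \right)}}{20} + \frac{3 \sqrt{3} \operatorname{atan}{\left(2 \sqrt{3} \right)}}{76} + \frac{7 \log{\left(7 \right)}}{152} + \frac{4 \log{\left(10 \right)}}{95}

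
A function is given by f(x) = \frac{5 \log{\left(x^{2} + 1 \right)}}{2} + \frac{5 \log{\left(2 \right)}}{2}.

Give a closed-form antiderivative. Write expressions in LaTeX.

Since d/dx undoes antidifferentiation here, F'(x) = f(x) is required of F(x).
Check: d/dx[\frac{5 x \log{\left(2 x^{2} + 2 \right)}}{2} - 5 x + 5 \operatorname{atan}{\left(x \right)}] = \frac{5 \log{\left(x^{2} + 1 \right)}}{2} + \frac{5 \log{\left(2 \right)}}{2} = f(x).

An antiderivative is F(x) = \frac{5 x \log{\left(2 x^{2} + 2 \right)}}{2} - 5 x + 5 \operatorname{atan}{\left(x \right)}.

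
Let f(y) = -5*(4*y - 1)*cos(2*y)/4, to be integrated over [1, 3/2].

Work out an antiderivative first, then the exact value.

Antiderivative: F(y) = 5*(-4*y*sin(2*y) + sin(2*y) - 2*cos(2*y))/8; value = 5*cos(2)/4 - 25*sin(3)/8 - 5*cos(3)/4 + 15*sin(2)/8

Recover f(y) by differentiating a candidate F(y); any mismatch rules it out.
F(y) = 5*(-4*y*sin(2*y) + sin(2*y) - 2*cos(2*y))/8 is an antiderivative of f.
Check: d/dy[5*(-4*y*sin(2*y) + sin(2*y) - 2*cos(2*y))/8] = -5*y*cos(2*y) + 5*cos(2*y)/4, which equals f(y).
F(3/2) = -25*sin(3)/8 - 5*cos(3)/4; F(1) = -15*sin(2)/8 - 5*cos(2)/4.
Integral = F(3/2) - F(1) = 5*cos(2)/4 - 25*sin(3)/8 - 5*cos(3)/4 + 15*sin(2)/8.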